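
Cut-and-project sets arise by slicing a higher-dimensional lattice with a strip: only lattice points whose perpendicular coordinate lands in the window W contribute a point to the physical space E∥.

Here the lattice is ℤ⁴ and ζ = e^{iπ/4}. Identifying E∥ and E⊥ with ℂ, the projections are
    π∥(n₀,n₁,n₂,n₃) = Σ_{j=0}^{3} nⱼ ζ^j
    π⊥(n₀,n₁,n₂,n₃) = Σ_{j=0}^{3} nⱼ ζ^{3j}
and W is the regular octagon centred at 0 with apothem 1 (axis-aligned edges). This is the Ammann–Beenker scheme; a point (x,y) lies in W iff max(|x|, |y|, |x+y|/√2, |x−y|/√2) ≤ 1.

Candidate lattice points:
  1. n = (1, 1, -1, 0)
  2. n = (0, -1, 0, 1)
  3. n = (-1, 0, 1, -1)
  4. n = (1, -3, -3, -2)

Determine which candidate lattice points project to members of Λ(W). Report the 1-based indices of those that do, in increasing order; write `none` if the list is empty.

none

Internal map: ζ^{3j} for j=0..3 gives (1,0), (−√2/2,√2/2), (0,−1), (√2/2,√2/2).
#1 (1, 1, -1, 0): internal (0.2929, 1.7071); octagon support 1.7071 vs apothem 1 → ∉ W
#2 (0, -1, 0, 1): internal (1.4142, 0.0000); octagon support 1.4142 vs apothem 1 → ∉ W
#3 (-1, 0, 1, -1): internal (-1.7071, -1.7071); octagon support 2.4142 vs apothem 1 → ∉ W
#4 (1, -3, -3, -2): internal (1.7071, -0.5355); octagon support 1.7071 vs apothem 1 → ∉ W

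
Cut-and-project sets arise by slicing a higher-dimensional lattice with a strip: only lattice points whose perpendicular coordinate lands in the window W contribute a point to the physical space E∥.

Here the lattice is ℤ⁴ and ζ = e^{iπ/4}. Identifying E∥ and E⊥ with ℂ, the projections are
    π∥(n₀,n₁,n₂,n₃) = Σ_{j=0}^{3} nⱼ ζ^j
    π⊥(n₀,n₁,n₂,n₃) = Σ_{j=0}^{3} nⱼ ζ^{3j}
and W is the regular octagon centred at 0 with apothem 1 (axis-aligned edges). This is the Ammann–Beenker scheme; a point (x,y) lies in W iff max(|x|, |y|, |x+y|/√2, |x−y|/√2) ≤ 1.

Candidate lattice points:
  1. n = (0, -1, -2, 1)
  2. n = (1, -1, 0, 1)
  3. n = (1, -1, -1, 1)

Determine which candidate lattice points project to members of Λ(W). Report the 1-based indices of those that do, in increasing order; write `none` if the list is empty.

none

Internal map: ζ^{3j} for j=0..3 gives (1,0), (−√2/2,√2/2), (0,−1), (√2/2,√2/2).
candidate 1: n = (0, -1, -2, 1) → π⊥ ≈ (+1.414214, +2.000000); max(|x|,|y|,|x±y|/√2) = 2.414214 > 1 ⇒ ∉ W
candidate 2: n = (1, -1, 0, 1) → π⊥ ≈ (+2.414214, +0.000000); max(|x|,|y|,|x±y|/√2) = 2.414214 > 1 ⇒ ∉ W
candidate 3: n = (1, -1, -1, 1) → π⊥ ≈ (+2.414214, +1.000000); max(|x|,|y|,|x±y|/√2) = 2.414214 > 1 ⇒ ∉ W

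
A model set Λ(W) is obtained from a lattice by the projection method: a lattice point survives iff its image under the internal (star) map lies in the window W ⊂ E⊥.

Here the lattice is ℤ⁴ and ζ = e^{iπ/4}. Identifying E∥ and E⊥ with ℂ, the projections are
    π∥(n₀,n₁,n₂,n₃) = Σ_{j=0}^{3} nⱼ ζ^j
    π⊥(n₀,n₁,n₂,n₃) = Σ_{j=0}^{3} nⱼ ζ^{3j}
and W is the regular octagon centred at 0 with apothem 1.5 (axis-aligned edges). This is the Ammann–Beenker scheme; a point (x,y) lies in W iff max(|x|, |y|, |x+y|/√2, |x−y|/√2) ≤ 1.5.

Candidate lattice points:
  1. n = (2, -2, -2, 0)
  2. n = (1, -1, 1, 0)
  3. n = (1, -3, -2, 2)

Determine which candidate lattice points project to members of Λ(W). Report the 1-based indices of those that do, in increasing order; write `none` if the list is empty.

With ζ = e^{iπ/4} the internal vectors are ζ^0,ζ^3,ζ^6,ζ^9.
candidate 1: n = (2, -2, -2, 0) → π⊥ ≈ (+3.414214, +0.585786); max(|x|,|y|,|x±y|/√2) = 3.414214 > 1.5 ⇒ ∉ W
candidate 2: n = (1, -1, 1, 0) → π⊥ ≈ (+1.707107, -1.707107); max(|x|,|y|,|x±y|/√2) = 2.414214 > 1.5 ⇒ ∉ W
candidate 3: n = (1, -3, -2, 2) → π⊥ ≈ (+4.535534, +1.292893); max(|x|,|y|,|x±y|/√2) = 4.535534 > 1.5 ⇒ ∉ W

none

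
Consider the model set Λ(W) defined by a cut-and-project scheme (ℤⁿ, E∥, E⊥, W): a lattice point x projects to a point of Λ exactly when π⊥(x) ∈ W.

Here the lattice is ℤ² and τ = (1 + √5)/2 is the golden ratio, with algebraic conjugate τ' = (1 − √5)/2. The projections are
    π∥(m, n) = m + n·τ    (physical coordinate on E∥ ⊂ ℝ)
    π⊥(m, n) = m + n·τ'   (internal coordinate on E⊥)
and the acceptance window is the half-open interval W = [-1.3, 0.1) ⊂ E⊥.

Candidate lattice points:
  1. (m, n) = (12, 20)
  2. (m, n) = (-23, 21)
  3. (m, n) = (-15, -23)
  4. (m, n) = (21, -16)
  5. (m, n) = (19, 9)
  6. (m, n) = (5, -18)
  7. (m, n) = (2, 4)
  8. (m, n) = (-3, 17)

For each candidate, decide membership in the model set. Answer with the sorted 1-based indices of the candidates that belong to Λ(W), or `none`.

Compute τ' = (1−√5)/2 = -0.618034, so π⊥(m,n) = m -0.618034·n.
[1] lift (12,20): star map gives -0.360680; window check -1.3 ≤ -0.360680 < 0.1 is true → IN Λ
[2] lift (-23,21): star map gives -35.978714; window check -1.3 ≤ -35.978714 < 0.1 is false → out
[3] lift (-15,-23): star map gives -0.785218; window check -1.3 ≤ -0.785218 < 0.1 is true → IN Λ
[4] lift (21,-16): star map gives 30.888544; window check -1.3 ≤ 30.888544 < 0.1 is false → out
[5] lift (19,9): star map gives 13.437694; window check -1.3 ≤ 13.437694 < 0.1 is false → out
[6] lift (5,-18): star map gives 16.124612; window check -1.3 ≤ 16.124612 < 0.1 is false → out
[7] lift (2,4): star map gives -0.472136; window check -1.3 ≤ -0.472136 < 0.1 is true → IN Λ
[8] lift (-3,17): star map gives -13.506578; window check -1.3 ≤ -13.506578 < 0.1 is false → out

1, 3, 7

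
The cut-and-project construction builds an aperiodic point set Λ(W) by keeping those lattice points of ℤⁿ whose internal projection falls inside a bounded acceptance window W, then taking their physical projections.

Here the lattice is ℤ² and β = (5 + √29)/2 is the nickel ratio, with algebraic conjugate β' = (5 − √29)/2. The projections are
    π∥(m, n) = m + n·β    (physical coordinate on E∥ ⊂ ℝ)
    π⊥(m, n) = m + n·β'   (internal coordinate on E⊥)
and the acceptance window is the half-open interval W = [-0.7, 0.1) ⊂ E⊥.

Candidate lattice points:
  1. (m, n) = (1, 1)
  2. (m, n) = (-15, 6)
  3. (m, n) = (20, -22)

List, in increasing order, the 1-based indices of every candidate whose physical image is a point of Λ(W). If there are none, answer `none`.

Numerically β ≈ 5.192582 and β' = −1/β ≈ -0.192582.
[1] lift (1,1): star map gives 0.807418; window check -0.7 ≤ 0.807418 < 0.1 is false → out
[2] lift (-15,6): star map gives -16.155494; window check -0.7 ≤ -16.155494 < 0.1 is false → out
[3] lift (20,-22): star map gives 24.236813; window check -0.7 ≤ 24.236813 < 0.1 is false → out

none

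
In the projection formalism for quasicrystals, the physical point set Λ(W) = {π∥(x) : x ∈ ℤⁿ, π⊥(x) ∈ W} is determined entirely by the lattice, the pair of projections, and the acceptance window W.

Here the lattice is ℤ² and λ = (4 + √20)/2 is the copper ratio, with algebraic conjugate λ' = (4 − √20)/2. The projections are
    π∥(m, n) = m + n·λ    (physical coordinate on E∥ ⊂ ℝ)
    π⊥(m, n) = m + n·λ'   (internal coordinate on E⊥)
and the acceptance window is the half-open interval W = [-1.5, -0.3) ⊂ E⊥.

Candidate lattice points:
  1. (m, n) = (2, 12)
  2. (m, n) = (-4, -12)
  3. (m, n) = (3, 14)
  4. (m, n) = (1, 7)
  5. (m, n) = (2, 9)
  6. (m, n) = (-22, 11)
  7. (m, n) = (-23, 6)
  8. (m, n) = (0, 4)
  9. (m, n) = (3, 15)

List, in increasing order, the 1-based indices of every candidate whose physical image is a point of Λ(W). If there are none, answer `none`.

1, 2, 3, 4, 8, 9

Compute λ' = (4−√20)/2 = -0.23607, so π⊥(m,n) = m -0.23607·n.
[1] lift (2,12): star map gives -0.83282; window check -1.5 ≤ -0.83282 < -0.3 is true → IN Λ
[2] lift (-4,-12): star map gives -1.16718; window check -1.5 ≤ -1.16718 < -0.3 is true → IN Λ
[3] lift (3,14): star map gives -0.30495; window check -1.5 ≤ -0.30495 < -0.3 is true → IN Λ
[4] lift (1,7): star map gives -0.65248; window check -1.5 ≤ -0.65248 < -0.3 is true → IN Λ
[5] lift (2,9): star map gives -0.12461; window check -1.5 ≤ -0.12461 < -0.3 is false → out
[6] lift (-22,11): star map gives -24.59675; window check -1.5 ≤ -24.59675 < -0.3 is false → out
[7] lift (-23,6): star map gives -24.41641; window check -1.5 ≤ -24.41641 < -0.3 is false → out
[8] lift (0,4): star map gives -0.94427; window check -1.5 ≤ -0.94427 < -0.3 is true → IN Λ
[9] lift (3,15): star map gives -0.54102; window check -1.5 ≤ -0.54102 < -0.3 is true → IN Λ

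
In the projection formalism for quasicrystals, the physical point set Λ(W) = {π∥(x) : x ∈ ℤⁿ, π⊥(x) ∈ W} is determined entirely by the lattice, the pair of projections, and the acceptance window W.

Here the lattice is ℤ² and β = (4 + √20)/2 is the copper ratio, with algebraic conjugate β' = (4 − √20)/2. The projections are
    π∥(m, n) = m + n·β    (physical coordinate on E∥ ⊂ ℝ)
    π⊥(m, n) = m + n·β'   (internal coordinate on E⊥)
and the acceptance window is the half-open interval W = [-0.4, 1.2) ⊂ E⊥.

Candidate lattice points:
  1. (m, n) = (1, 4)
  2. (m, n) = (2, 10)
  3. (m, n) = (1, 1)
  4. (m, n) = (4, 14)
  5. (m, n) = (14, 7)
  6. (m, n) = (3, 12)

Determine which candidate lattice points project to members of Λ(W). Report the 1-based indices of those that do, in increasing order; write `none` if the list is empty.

1, 2, 3, 4, 6

Numerically β ≈ 4.236068 and β' = −1/β ≈ -0.236068.
[1] lift (1,4): star map gives 0.055728; window check -0.4 ≤ 0.055728 < 1.2 is true → IN Λ
[2] lift (2,10): star map gives -0.360680; window check -0.4 ≤ -0.360680 < 1.2 is true → IN Λ
[3] lift (1,1): star map gives 0.763932; window check -0.4 ≤ 0.763932 < 1.2 is true → IN Λ
[4] lift (4,14): star map gives 0.695048; window check -0.4 ≤ 0.695048 < 1.2 is true → IN Λ
[5] lift (14,7): star map gives 12.347524; window check -0.4 ≤ 12.347524 < 1.2 is false → out
[6] lift (3,12): star map gives 0.167184; window check -0.4 ≤ 0.167184 < 1.2 is true → IN Λ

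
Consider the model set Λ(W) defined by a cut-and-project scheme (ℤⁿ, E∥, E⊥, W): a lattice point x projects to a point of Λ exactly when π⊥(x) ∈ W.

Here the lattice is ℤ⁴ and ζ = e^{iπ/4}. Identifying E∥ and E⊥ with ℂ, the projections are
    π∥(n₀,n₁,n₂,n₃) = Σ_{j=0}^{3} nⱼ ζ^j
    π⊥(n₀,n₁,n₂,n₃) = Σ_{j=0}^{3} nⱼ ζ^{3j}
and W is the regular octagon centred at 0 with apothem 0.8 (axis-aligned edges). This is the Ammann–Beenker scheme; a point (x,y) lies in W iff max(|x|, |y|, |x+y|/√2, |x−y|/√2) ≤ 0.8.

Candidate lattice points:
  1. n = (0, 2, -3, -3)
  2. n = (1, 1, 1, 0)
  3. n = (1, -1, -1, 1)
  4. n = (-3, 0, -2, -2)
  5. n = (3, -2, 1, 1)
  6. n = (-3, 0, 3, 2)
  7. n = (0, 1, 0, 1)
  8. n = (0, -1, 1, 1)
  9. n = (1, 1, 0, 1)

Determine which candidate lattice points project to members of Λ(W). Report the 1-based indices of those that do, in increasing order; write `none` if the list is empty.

2

Internal map: ζ^{3j} for j=0..3 gives (1,0), (−√2/2,√2/2), (0,−1), (√2/2,√2/2).
#1 (0, 2, -3, -3): internal (-3.53553, 2.29289); octagon support 4.12132 vs apothem 0.8 → ∉ W
#2 (1, 1, 1, 0): internal (0.29289, -0.29289); octagon support 0.41421 vs apothem 0.8 → ∈ W
#3 (1, -1, -1, 1): internal (2.41421, 1.00000); octagon support 2.41421 vs apothem 0.8 → ∉ W
#4 (-3, 0, -2, -2): internal (-4.41421, 0.58579); octagon support 4.41421 vs apothem 0.8 → ∉ W
#5 (3, -2, 1, 1): internal (5.12132, -1.70711); octagon support 5.12132 vs apothem 0.8 → ∉ W
#6 (-3, 0, 3, 2): internal (-1.58579, -1.58579); octagon support 2.24264 vs apothem 0.8 → ∉ W
#7 (0, 1, 0, 1): internal (0.00000, 1.41421); octagon support 1.41421 vs apothem 0.8 → ∉ W
#8 (0, -1, 1, 1): internal (1.41421, -1.00000); octagon support 1.70711 vs apothem 0.8 → ∉ W
#9 (1, 1, 0, 1): internal (1.00000, 1.41421); octagon support 1.70711 vs apothem 0.8 → ∉ W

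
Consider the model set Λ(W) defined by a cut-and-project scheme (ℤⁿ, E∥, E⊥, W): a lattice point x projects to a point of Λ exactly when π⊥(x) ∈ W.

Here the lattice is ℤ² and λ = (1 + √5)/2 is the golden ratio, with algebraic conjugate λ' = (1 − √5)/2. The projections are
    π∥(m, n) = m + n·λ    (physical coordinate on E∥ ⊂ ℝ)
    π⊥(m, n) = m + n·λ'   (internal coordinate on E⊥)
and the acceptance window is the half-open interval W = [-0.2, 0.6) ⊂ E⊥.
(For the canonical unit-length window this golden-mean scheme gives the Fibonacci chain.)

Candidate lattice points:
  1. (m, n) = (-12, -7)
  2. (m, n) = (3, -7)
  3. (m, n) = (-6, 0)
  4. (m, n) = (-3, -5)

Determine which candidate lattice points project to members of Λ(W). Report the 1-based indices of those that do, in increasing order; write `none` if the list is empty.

4

λ' = (1−√5)/2 ≈ -0.6180.
[1] lift (-12,-7): star map gives -7.6738; window check -0.2 ≤ -7.6738 < 0.6 is false → out
[2] lift (3,-7): star map gives 7.3262; window check -0.2 ≤ 7.3262 < 0.6 is false → out
[3] lift (-6,0): star map gives -6.0000; window check -0.2 ≤ -6.0000 < 0.6 is false → out
[4] lift (-3,-5): star map gives 0.0902; window check -0.2 ≤ 0.0902 < 0.6 is true → IN Λ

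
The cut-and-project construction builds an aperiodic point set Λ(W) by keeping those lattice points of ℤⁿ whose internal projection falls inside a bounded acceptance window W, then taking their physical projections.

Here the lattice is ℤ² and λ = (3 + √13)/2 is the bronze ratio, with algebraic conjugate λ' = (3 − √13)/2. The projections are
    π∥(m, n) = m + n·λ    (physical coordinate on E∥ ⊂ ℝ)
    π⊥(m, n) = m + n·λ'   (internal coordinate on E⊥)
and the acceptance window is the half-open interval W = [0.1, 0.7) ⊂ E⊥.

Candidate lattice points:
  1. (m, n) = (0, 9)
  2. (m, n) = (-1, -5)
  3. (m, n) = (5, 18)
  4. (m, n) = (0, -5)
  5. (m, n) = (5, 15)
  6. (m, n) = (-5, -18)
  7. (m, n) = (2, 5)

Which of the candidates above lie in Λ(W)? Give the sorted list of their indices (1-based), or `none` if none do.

λ' = (3−√13)/2 ≈ -0.302776.
[1] lift (0,9): star map gives -2.724981; window check 0.1 ≤ -2.724981 < 0.7 is false → out
[2] lift (-1,-5): star map gives 0.513878; window check 0.1 ≤ 0.513878 < 0.7 is true → IN Λ
[3] lift (5,18): star map gives -0.449961; window check 0.1 ≤ -0.449961 < 0.7 is false → out
[4] lift (0,-5): star map gives 1.513878; window check 0.1 ≤ 1.513878 < 0.7 is false → out
[5] lift (5,15): star map gives 0.458365; window check 0.1 ≤ 0.458365 < 0.7 is true → IN Λ
[6] lift (-5,-18): star map gives 0.449961; window check 0.1 ≤ 0.449961 < 0.7 is true → IN Λ
[7] lift (2,5): star map gives 0.486122; window check 0.1 ≤ 0.486122 < 0.7 is true → IN Λ

2, 5, 6, 7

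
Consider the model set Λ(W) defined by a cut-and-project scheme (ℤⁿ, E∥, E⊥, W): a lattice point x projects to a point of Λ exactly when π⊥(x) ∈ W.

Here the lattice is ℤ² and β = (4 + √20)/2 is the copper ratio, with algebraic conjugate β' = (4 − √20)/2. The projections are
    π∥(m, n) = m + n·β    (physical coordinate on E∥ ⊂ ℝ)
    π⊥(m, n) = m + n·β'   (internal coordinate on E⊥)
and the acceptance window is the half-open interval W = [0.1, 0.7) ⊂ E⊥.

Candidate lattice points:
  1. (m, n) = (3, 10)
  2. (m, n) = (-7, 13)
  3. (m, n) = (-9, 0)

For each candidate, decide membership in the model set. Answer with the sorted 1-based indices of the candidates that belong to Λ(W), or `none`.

1

Numerically β ≈ 4.2361 and β' = −1/β ≈ -0.2361.
#1 (3,10): internal coord 3 + (10)·β' = +0.6393; +0.6393 ∈ [0.1, 0.7) → IN Λ
#2 (-7,13): internal coord -7 + (13)·β' = -10.0689; -10.0689 ∉ [0.1, 0.7) → out
#3 (-9,0): internal coord -9 + (0)·β' = -9.0000; -9.0000 ∉ [0.1, 0.7) → out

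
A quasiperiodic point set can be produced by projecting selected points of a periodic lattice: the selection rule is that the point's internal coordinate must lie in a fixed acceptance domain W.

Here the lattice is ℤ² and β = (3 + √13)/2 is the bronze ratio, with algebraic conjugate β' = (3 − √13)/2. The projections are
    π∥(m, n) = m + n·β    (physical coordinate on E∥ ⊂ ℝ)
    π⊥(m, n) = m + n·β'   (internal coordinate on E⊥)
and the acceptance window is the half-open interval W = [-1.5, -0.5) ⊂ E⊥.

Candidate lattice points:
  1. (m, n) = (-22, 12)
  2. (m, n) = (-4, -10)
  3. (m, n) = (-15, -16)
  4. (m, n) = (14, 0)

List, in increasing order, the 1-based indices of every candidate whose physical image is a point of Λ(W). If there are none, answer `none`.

Numerically β ≈ 3.302776 and β' = −1/β ≈ -0.302776.
candidate 1: (m,n)=(-22,12) → π∥ = -22+12·β ≈ 17.633308, π⊥ = -22+12·β' ≈ -25.633308 ∉ [-1.5, -0.5) ⇒ out
candidate 2: (m,n)=(-4,-10) → π∥ = -4-10·β ≈ -37.027756, π⊥ = -4-10·β' ≈ -0.972244 ∈ [-1.5, -0.5) ⇒ IN Λ
candidate 3: (m,n)=(-15,-16) → π∥ = -15-16·β ≈ -67.844410, π⊥ = -15-16·β' ≈ -10.155590 ∉ [-1.5, -0.5) ⇒ out
candidate 4: (m,n)=(14,0) → π∥ = 14+0·β ≈ 14.000000, π⊥ = 14+0·β' ≈ 14.000000 ∉ [-1.5, -0.5) ⇒ out

2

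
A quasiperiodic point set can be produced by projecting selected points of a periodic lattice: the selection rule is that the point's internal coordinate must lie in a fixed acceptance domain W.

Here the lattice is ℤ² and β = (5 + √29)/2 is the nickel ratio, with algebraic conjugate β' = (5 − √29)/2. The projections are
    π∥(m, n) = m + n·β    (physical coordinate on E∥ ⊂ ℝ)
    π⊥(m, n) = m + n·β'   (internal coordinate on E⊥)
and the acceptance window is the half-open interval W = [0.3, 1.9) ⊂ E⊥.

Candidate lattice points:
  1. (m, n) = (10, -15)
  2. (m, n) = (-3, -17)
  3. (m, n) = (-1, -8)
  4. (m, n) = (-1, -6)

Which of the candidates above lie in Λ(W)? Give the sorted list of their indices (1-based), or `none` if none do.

3

Compute β' = (5−√29)/2 = -0.19258, so π⊥(m,n) = m -0.19258·n.
candidate 1: (m,n)=(10,-15) → π∥ = 10-15·β ≈ -67.88874, π⊥ = 10-15·β' ≈ 12.88874 ∉ [0.3, 1.9) ⇒ out
candidate 2: (m,n)=(-3,-17) → π∥ = -3-17·β ≈ -91.27390, π⊥ = -3-17·β' ≈ 0.27390 ∉ [0.3, 1.9) ⇒ out
candidate 3: (m,n)=(-1,-8) → π∥ = -1-8·β ≈ -42.54066, π⊥ = -1-8·β' ≈ 0.54066 ∈ [0.3, 1.9) ⇒ IN Λ
candidate 4: (m,n)=(-1,-6) → π∥ = -1-6·β ≈ -32.15549, π⊥ = -1-6·β' ≈ 0.15549 ∉ [0.3, 1.9) ⇒ out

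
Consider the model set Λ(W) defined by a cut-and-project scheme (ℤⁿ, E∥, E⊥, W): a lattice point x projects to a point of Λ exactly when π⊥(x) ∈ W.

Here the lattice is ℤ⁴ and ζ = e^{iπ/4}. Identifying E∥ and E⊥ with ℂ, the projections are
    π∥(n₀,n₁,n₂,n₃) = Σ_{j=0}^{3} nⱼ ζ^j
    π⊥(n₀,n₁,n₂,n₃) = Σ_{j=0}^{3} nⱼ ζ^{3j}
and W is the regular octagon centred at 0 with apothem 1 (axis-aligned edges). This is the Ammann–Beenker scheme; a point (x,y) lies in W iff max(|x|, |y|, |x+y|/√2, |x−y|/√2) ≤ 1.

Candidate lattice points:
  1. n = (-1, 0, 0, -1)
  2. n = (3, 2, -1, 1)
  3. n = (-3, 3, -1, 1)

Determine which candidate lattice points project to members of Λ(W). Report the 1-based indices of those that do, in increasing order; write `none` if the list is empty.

none

With ζ = e^{iπ/4} the internal vectors are ζ^0,ζ^3,ζ^6,ζ^9.
candidate 1: n = (-1, 0, 0, -1) → π⊥ ≈ (-1.7071, -0.7071); max(|x|,|y|,|x±y|/√2) = 1.7071 > 1 ⇒ ∉ W
candidate 2: n = (3, 2, -1, 1) → π⊥ ≈ (+2.2929, +3.1213); max(|x|,|y|,|x±y|/√2) = 3.8284 > 1 ⇒ ∉ W
candidate 3: n = (-3, 3, -1, 1) → π⊥ ≈ (-4.4142, +3.8284); max(|x|,|y|,|x±y|/√2) = 5.8284 > 1 ⇒ ∉ W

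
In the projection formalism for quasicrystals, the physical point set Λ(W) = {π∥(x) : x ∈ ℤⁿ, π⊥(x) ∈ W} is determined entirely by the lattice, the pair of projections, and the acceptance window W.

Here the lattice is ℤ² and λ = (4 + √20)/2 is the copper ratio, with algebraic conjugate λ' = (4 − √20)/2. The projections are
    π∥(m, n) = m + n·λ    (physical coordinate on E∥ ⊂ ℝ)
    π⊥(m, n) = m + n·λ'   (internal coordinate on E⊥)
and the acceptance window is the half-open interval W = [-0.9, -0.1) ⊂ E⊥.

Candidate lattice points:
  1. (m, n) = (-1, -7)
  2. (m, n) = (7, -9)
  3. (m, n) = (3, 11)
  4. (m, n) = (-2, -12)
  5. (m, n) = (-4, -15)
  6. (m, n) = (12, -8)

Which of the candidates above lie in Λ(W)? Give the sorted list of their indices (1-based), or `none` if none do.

Numerically λ ≈ 4.236068 and λ' = −1/λ ≈ -0.236068.
[1] lift (-1,-7): star map gives 0.652476; window check -0.9 ≤ 0.652476 < -0.1 is false → out
[2] lift (7,-9): star map gives 9.124612; window check -0.9 ≤ 9.124612 < -0.1 is false → out
[3] lift (3,11): star map gives 0.403252; window check -0.9 ≤ 0.403252 < -0.1 is false → out
[4] lift (-2,-12): star map gives 0.832816; window check -0.9 ≤ 0.832816 < -0.1 is false → out
[5] lift (-4,-15): star map gives -0.458980; window check -0.9 ≤ -0.458980 < -0.1 is true → IN Λ
[6] lift (12,-8): star map gives 13.888544; window check -0.9 ≤ 13.888544 < -0.1 is false → out

5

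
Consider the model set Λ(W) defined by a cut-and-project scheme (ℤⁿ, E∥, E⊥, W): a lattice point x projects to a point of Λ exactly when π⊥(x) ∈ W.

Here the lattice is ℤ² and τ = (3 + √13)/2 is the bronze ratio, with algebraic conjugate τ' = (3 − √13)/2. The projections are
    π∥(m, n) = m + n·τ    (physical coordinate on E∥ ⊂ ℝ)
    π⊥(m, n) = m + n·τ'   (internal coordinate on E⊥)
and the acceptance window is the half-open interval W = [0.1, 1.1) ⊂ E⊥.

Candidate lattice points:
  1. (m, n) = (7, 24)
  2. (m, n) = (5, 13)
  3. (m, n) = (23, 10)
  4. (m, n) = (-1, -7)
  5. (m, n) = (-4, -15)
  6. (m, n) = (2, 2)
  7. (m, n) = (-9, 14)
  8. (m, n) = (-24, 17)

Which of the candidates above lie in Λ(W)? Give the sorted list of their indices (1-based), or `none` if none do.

2, 5

τ' = (3−√13)/2 ≈ -0.30278.
candidate 1: (m,n)=(7,24) → π∥ = 7+24·τ ≈ 86.26662, π⊥ = 7+24·τ' ≈ -0.26662 ∉ [0.1, 1.1) ⇒ out
candidate 2: (m,n)=(5,13) → π∥ = 5+13·τ ≈ 47.93608, π⊥ = 5+13·τ' ≈ 1.06392 ∈ [0.1, 1.1) ⇒ IN Λ
candidate 3: (m,n)=(23,10) → π∥ = 23+10·τ ≈ 56.02776, π⊥ = 23+10·τ' ≈ 19.97224 ∉ [0.1, 1.1) ⇒ out
candidate 4: (m,n)=(-1,-7) → π∥ = -1-7·τ ≈ -24.11943, π⊥ = -1-7·τ' ≈ 1.11943 ∉ [0.1, 1.1) ⇒ out
candidate 5: (m,n)=(-4,-15) → π∥ = -4-15·τ ≈ -53.54163, π⊥ = -4-15·τ' ≈ 0.54163 ∈ [0.1, 1.1) ⇒ IN Λ
candidate 6: (m,n)=(2,2) → π∥ = 2+2·τ ≈ 8.60555, π⊥ = 2+2·τ' ≈ 1.39445 ∉ [0.1, 1.1) ⇒ out
candidate 7: (m,n)=(-9,14) → π∥ = -9+14·τ ≈ 37.23886, π⊥ = -9+14·τ' ≈ -13.23886 ∉ [0.1, 1.1) ⇒ out
candidate 8: (m,n)=(-24,17) → π∥ = -24+17·τ ≈ 32.14719, π⊥ = -24+17·τ' ≈ -29.14719 ∉ [0.1, 1.1) ⇒ out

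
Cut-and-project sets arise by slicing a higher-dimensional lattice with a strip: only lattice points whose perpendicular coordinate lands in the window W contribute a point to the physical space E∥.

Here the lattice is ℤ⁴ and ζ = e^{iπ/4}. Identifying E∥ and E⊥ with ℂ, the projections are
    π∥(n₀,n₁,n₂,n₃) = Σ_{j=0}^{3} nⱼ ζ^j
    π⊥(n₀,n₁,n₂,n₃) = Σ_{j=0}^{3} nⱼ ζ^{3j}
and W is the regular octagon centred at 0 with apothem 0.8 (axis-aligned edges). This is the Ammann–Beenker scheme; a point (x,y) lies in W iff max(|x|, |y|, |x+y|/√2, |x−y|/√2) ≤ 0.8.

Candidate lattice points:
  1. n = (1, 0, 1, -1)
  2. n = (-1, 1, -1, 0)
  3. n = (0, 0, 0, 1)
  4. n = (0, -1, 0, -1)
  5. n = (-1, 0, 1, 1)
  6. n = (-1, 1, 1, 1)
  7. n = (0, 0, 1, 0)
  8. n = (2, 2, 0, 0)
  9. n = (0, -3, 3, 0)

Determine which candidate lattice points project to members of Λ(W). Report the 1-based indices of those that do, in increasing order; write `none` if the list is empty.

Internal map: ζ^{3j} for j=0..3 gives (1,0), (−√2/2,√2/2), (0,−1), (√2/2,√2/2).
#1 (1, 0, 1, -1): internal (0.2929, -1.7071); octagon support 1.7071 vs apothem 0.8 → ∉ W
#2 (-1, 1, -1, 0): internal (-1.7071, 1.7071); octagon support 2.4142 vs apothem 0.8 → ∉ W
#3 (0, 0, 0, 1): internal (0.7071, 0.7071); octagon support 1.0000 vs apothem 0.8 → ∉ W
#4 (0, -1, 0, -1): internal (0.0000, -1.4142); octagon support 1.4142 vs apothem 0.8 → ∉ W
#5 (-1, 0, 1, 1): internal (-0.2929, -0.2929); octagon support 0.4142 vs apothem 0.8 → ∈ W
#6 (-1, 1, 1, 1): internal (-1.0000, 0.4142); octagon support 1.0000 vs apothem 0.8 → ∉ W
#7 (0, 0, 1, 0): internal (0.0000, -1.0000); octagon support 1.0000 vs apothem 0.8 → ∉ W
#8 (2, 2, 0, 0): internal (0.5858, 1.4142); octagon support 1.4142 vs apothem 0.8 → ∉ W
#9 (0, -3, 3, 0): internal (2.1213, -5.1213); octagon support 5.1213 vs apothem 0.8 → ∉ W

5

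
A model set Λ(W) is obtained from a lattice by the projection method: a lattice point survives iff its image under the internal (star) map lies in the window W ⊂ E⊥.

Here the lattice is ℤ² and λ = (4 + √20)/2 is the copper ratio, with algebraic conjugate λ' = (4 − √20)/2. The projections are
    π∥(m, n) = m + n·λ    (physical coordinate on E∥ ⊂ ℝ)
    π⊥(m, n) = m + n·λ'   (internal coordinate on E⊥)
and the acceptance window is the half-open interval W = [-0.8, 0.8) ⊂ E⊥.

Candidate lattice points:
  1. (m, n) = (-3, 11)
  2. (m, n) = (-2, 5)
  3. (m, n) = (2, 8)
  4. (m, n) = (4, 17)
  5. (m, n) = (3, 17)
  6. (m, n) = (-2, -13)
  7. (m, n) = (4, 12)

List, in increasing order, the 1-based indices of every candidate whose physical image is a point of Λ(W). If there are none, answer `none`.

3, 4

λ' = (4−√20)/2 ≈ -0.23607.
[1] lift (-3,11): star map gives -5.59675; window check -0.8 ≤ -5.59675 < 0.8 is false → out
[2] lift (-2,5): star map gives -3.18034; window check -0.8 ≤ -3.18034 < 0.8 is false → out
[3] lift (2,8): star map gives 0.11146; window check -0.8 ≤ 0.11146 < 0.8 is true → IN Λ
[4] lift (4,17): star map gives -0.01316; window check -0.8 ≤ -0.01316 < 0.8 is true → IN Λ
[5] lift (3,17): star map gives -1.01316; window check -0.8 ≤ -1.01316 < 0.8 is false → out
[6] lift (-2,-13): star map gives 1.06888; window check -0.8 ≤ 1.06888 < 0.8 is false → out
[7] lift (4,12): star map gives 1.16718; window check -0.8 ≤ 1.16718 < 0.8 is false → out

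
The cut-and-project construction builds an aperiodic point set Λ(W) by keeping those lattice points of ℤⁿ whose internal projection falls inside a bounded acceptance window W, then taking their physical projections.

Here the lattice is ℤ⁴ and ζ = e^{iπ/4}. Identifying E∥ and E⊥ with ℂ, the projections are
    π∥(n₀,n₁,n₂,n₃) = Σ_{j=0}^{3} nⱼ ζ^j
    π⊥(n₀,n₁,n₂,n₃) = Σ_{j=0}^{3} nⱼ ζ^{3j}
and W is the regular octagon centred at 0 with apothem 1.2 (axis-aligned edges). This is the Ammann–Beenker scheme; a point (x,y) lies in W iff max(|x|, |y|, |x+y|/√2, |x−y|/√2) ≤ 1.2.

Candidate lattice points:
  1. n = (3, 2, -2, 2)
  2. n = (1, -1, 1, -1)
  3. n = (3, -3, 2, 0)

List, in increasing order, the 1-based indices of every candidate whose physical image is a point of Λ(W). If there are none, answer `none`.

Internal map: ζ^{3j} for j=0..3 gives (1,0), (−√2/2,√2/2), (0,−1), (√2/2,√2/2).
#1 (3, 2, -2, 2): internal (3.00000, 4.82843); octagon support 5.53553 vs apothem 1.2 → ∉ W
#2 (1, -1, 1, -1): internal (1.00000, -2.41421); octagon support 2.41421 vs apothem 1.2 → ∉ W
#3 (3, -3, 2, 0): internal (5.12132, -4.12132); octagon support 6.53553 vs apothem 1.2 → ∉ W

none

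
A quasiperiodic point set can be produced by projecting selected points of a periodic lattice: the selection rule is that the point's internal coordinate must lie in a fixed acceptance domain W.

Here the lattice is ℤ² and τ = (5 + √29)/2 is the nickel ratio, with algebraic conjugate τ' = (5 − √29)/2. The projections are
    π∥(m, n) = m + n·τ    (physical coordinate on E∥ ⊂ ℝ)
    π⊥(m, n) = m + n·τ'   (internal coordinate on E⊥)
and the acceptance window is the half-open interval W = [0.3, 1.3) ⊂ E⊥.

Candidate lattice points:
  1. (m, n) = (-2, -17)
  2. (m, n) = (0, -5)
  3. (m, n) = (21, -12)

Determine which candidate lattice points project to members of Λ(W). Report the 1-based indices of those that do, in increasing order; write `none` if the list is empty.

1, 2

Compute τ' = (5−√29)/2 = -0.19258, so π⊥(m,n) = m -0.19258·n.
#1 (-2,-17): internal coord -2 + (-17)·τ' = +1.27390; +1.27390 ∈ [0.3, 1.3) → IN Λ
#2 (0,-5): internal coord 0 + (-5)·τ' = +0.96291; +0.96291 ∈ [0.3, 1.3) → IN Λ
#3 (21,-12): internal coord 21 + (-12)·τ' = +23.31099; +23.31099 ∉ [0.3, 1.3) → out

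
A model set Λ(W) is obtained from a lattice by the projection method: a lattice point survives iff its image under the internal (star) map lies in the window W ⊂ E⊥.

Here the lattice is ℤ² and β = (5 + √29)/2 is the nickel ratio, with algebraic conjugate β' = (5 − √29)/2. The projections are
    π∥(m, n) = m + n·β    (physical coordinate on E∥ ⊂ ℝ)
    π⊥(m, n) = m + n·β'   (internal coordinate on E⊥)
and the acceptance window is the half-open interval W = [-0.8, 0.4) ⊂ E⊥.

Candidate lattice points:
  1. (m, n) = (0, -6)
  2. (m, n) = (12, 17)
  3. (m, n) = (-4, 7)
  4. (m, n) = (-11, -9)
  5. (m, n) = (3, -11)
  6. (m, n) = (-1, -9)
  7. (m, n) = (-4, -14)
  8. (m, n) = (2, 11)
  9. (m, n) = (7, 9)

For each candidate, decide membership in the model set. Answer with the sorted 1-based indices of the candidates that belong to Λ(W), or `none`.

8

Compute β' = (5−√29)/2 = -0.192582, so π⊥(m,n) = m -0.192582·n.
candidate 1: (m,n)=(0,-6) → π∥ = 0-6·β ≈ -31.155494, π⊥ = 0-6·β' ≈ 1.155494 ∉ [-0.8, 0.4) ⇒ out
candidate 2: (m,n)=(12,17) → π∥ = 12+17·β ≈ 100.273901, π⊥ = 12+17·β' ≈ 8.726099 ∉ [-0.8, 0.4) ⇒ out
candidate 3: (m,n)=(-4,7) → π∥ = -4+7·β ≈ 32.348077, π⊥ = -4+7·β' ≈ -5.348077 ∉ [-0.8, 0.4) ⇒ out
candidate 4: (m,n)=(-11,-9) → π∥ = -11-9·β ≈ -57.733242, π⊥ = -11-9·β' ≈ -9.266758 ∉ [-0.8, 0.4) ⇒ out
candidate 5: (m,n)=(3,-11) → π∥ = 3-11·β ≈ -54.118406, π⊥ = 3-11·β' ≈ 5.118406 ∉ [-0.8, 0.4) ⇒ out
candidate 6: (m,n)=(-1,-9) → π∥ = -1-9·β ≈ -47.733242, π⊥ = -1-9·β' ≈ 0.733242 ∉ [-0.8, 0.4) ⇒ out
candidate 7: (m,n)=(-4,-14) → π∥ = -4-14·β ≈ -76.696154, π⊥ = -4-14·β' ≈ -1.303846 ∉ [-0.8, 0.4) ⇒ out
candidate 8: (m,n)=(2,11) → π∥ = 2+11·β ≈ 59.118406, π⊥ = 2+11·β' ≈ -0.118406 ∈ [-0.8, 0.4) ⇒ IN Λ
candidate 9: (m,n)=(7,9) → π∥ = 7+9·β ≈ 53.733242, π⊥ = 7+9·β' ≈ 5.266758 ∉ [-0.8, 0.4) ⇒ out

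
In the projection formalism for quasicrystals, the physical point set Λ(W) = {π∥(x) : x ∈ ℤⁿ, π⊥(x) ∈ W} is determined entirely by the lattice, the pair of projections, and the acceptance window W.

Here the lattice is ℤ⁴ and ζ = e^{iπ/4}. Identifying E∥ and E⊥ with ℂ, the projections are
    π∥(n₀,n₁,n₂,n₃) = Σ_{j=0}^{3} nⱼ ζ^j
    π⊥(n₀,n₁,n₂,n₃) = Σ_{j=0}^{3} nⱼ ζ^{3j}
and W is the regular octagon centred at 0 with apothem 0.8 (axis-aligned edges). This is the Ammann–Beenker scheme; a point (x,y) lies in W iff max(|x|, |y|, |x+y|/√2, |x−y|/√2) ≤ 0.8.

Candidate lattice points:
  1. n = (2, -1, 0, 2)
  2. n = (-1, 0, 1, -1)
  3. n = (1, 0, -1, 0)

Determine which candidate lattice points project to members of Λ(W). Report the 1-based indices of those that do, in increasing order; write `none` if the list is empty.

With ζ = e^{iπ/4} the internal vectors are ζ^0,ζ^3,ζ^6,ζ^9.
candidate 1: n = (2, -1, 0, 2) → π⊥ ≈ (+4.12132, +0.70711); max(|x|,|y|,|x±y|/√2) = 4.12132 > 0.8 ⇒ ∉ W
candidate 2: n = (-1, 0, 1, -1) → π⊥ ≈ (-1.70711, -1.70711); max(|x|,|y|,|x±y|/√2) = 2.41421 > 0.8 ⇒ ∉ W
candidate 3: n = (1, 0, -1, 0) → π⊥ ≈ (+1.00000, +1.00000); max(|x|,|y|,|x±y|/√2) = 1.41421 > 0.8 ⇒ ∉ W

none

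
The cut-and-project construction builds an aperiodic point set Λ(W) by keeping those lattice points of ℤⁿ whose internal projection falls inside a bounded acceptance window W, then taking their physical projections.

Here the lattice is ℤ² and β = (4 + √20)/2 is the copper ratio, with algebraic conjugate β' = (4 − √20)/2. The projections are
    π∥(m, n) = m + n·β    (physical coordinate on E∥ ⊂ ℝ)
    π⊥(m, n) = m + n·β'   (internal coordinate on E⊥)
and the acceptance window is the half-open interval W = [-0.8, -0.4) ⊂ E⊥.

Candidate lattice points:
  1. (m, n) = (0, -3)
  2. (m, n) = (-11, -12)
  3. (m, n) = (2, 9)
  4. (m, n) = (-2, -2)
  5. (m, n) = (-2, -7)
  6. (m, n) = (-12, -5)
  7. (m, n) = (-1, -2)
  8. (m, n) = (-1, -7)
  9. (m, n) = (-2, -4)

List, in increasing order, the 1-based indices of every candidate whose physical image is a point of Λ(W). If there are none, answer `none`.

β' = (4−√20)/2 ≈ -0.23607.
[1] lift (0,-3): star map gives 0.70820; window check -0.8 ≤ 0.70820 < -0.4 is false → out
[2] lift (-11,-12): star map gives -8.16718; window check -0.8 ≤ -8.16718 < -0.4 is false → out
[3] lift (2,9): star map gives -0.12461; window check -0.8 ≤ -0.12461 < -0.4 is false → out
[4] lift (-2,-2): star map gives -1.52786; window check -0.8 ≤ -1.52786 < -0.4 is false → out
[5] lift (-2,-7): star map gives -0.34752; window check -0.8 ≤ -0.34752 < -0.4 is false → out
[6] lift (-12,-5): star map gives -10.81966; window check -0.8 ≤ -10.81966 < -0.4 is false → out
[7] lift (-1,-2): star map gives -0.52786; window check -0.8 ≤ -0.52786 < -0.4 is true → IN Λ
[8] lift (-1,-7): star map gives 0.65248; window check -0.8 ≤ 0.65248 < -0.4 is false → out
[9] lift (-2,-4): star map gives -1.05573; window check -0.8 ≤ -1.05573 < -0.4 is false → out

7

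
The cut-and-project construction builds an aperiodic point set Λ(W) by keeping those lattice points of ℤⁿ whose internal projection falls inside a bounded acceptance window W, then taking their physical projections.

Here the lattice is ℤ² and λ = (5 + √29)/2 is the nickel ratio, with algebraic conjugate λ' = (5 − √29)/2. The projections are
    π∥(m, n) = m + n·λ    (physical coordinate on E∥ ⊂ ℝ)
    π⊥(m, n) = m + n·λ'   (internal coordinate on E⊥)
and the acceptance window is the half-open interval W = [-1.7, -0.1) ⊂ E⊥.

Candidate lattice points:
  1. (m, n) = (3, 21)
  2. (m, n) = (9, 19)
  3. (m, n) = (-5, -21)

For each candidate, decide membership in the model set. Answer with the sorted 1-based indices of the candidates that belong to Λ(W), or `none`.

Compute λ' = (5−√29)/2 = -0.1926, so π⊥(m,n) = m -0.1926·n.
[1] lift (3,21): star map gives -1.0442; window check -1.7 ≤ -1.0442 < -0.1 is true → IN Λ
[2] lift (9,19): star map gives 5.3409; window check -1.7 ≤ 5.3409 < -0.1 is false → out
[3] lift (-5,-21): star map gives -0.9558; window check -1.7 ≤ -0.9558 < -0.1 is true → IN Λ

1, 3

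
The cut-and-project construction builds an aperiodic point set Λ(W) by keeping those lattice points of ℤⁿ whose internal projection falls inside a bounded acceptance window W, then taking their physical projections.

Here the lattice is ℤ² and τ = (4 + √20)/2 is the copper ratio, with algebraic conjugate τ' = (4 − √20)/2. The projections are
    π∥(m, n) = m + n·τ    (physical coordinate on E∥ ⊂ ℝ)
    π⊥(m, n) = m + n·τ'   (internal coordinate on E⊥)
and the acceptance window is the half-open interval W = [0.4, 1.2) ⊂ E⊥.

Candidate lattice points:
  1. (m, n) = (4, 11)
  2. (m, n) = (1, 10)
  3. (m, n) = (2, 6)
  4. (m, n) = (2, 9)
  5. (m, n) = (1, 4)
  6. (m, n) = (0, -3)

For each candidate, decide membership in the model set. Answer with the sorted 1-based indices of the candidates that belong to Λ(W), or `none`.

3, 6

Compute τ' = (4−√20)/2 = -0.236068, so π⊥(m,n) = m -0.236068·n.
[1] lift (4,11): star map gives 1.403252; window check 0.4 ≤ 1.403252 < 1.2 is false → out
[2] lift (1,10): star map gives -1.360680; window check 0.4 ≤ -1.360680 < 1.2 is false → out
[3] lift (2,6): star map gives 0.583592; window check 0.4 ≤ 0.583592 < 1.2 is true → IN Λ
[4] lift (2,9): star map gives -0.124612; window check 0.4 ≤ -0.124612 < 1.2 is false → out
[5] lift (1,4): star map gives 0.055728; window check 0.4 ≤ 0.055728 < 1.2 is false → out
[6] lift (0,-3): star map gives 0.708204; window check 0.4 ≤ 0.708204 < 1.2 is true → IN Λ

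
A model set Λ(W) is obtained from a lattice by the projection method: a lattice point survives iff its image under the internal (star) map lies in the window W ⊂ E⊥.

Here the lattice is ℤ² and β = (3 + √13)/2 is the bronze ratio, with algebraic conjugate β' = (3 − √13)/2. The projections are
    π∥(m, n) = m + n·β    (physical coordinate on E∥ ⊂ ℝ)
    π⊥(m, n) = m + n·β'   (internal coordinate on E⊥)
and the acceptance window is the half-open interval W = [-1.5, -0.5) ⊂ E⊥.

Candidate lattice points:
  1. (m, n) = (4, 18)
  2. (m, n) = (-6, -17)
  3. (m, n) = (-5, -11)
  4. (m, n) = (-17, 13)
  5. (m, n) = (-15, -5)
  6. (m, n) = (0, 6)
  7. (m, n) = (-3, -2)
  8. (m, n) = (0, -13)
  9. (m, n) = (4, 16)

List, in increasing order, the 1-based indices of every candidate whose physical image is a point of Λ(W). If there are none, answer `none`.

Numerically β ≈ 3.30278 and β' = −1/β ≈ -0.30278.
candidate 1: (m,n)=(4,18) → π∥ = 4+18·β ≈ 63.44996, π⊥ = 4+18·β' ≈ -1.44996 ∈ [-1.5, -0.5) ⇒ IN Λ
candidate 2: (m,n)=(-6,-17) → π∥ = -6-17·β ≈ -62.14719, π⊥ = -6-17·β' ≈ -0.85281 ∈ [-1.5, -0.5) ⇒ IN Λ
candidate 3: (m,n)=(-5,-11) → π∥ = -5-11·β ≈ -41.33053, π⊥ = -5-11·β' ≈ -1.66947 ∉ [-1.5, -0.5) ⇒ out
candidate 4: (m,n)=(-17,13) → π∥ = -17+13·β ≈ 25.93608, π⊥ = -17+13·β' ≈ -20.93608 ∉ [-1.5, -0.5) ⇒ out
candidate 5: (m,n)=(-15,-5) → π∥ = -15-5·β ≈ -31.51388, π⊥ = -15-5·β' ≈ -13.48612 ∉ [-1.5, -0.5) ⇒ out
candidate 6: (m,n)=(0,6) → π∥ = 0+6·β ≈ 19.81665, π⊥ = 0+6·β' ≈ -1.81665 ∉ [-1.5, -0.5) ⇒ out
candidate 7: (m,n)=(-3,-2) → π∥ = -3-2·β ≈ -9.60555, π⊥ = -3-2·β' ≈ -2.39445 ∉ [-1.5, -0.5) ⇒ out
candidate 8: (m,n)=(0,-13) → π∥ = 0-13·β ≈ -42.93608, π⊥ = 0-13·β' ≈ 3.93608 ∉ [-1.5, -0.5) ⇒ out
candidate 9: (m,n)=(4,16) → π∥ = 4+16·β ≈ 56.84441, π⊥ = 4+16·β' ≈ -0.84441 ∈ [-1.5, -0.5) ⇒ IN Λ

1, 2, 9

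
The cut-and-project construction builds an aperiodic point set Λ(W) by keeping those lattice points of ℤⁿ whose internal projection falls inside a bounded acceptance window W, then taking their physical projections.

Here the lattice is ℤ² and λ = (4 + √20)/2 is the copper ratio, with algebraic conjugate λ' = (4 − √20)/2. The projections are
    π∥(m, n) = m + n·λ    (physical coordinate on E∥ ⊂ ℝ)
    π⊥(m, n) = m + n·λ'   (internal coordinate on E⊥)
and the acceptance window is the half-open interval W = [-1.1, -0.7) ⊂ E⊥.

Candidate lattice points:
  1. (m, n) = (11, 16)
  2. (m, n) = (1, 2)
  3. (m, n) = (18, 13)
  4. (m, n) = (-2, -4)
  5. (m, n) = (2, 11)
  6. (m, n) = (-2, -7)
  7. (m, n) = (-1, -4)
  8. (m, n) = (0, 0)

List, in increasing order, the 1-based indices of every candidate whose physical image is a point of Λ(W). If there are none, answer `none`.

Compute λ' = (4−√20)/2 = -0.23607, so π⊥(m,n) = m -0.23607·n.
candidate 1: (m,n)=(11,16) → π∥ = 11+16·λ ≈ 78.77709, π⊥ = 11+16·λ' ≈ 7.22291 ∉ [-1.1, -0.7) ⇒ out
candidate 2: (m,n)=(1,2) → π∥ = 1+2·λ ≈ 9.47214, π⊥ = 1+2·λ' ≈ 0.52786 ∉ [-1.1, -0.7) ⇒ out
candidate 3: (m,n)=(18,13) → π∥ = 18+13·λ ≈ 73.06888, π⊥ = 18+13·λ' ≈ 14.93112 ∉ [-1.1, -0.7) ⇒ out
candidate 4: (m,n)=(-2,-4) → π∥ = -2-4·λ ≈ -18.94427, π⊥ = -2-4·λ' ≈ -1.05573 ∈ [-1.1, -0.7) ⇒ IN Λ
candidate 5: (m,n)=(2,11) → π∥ = 2+11·λ ≈ 48.59675, π⊥ = 2+11·λ' ≈ -0.59675 ∉ [-1.1, -0.7) ⇒ out
candidate 6: (m,n)=(-2,-7) → π∥ = -2-7·λ ≈ -31.65248, π⊥ = -2-7·λ' ≈ -0.34752 ∉ [-1.1, -0.7) ⇒ out
candidate 7: (m,n)=(-1,-4) → π∥ = -1-4·λ ≈ -17.94427, π⊥ = -1-4·λ' ≈ -0.05573 ∉ [-1.1, -0.7) ⇒ out
candidate 8: (m,n)=(0,0) → π∥ = 0+0·λ ≈ 0.00000, π⊥ = 0+0·λ' ≈ 0.00000 ∉ [-1.1, -0.7) ⇒ out

4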